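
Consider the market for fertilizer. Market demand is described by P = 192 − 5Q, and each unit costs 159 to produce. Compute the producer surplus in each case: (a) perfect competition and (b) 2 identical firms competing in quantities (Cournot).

Competition: PS = 0; Cournot: PS = 48.4

Under competition P = MC = 159, so Q = (192 − 159)/5 = 6.6.
PS = (159 − 159)·6.6 = 0.
With 2 symmetric Cournot firms, each firm's FOC gives 192 − 15q = 159, so q = 2.2, Q = 2·2.2 = 4.4, and P = 170.
PS = (170 − 159)·4.4 = 48.4.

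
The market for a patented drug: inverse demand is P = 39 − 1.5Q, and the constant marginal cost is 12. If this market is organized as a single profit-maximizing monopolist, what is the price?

P = 25.5

A monopolist chooses Q where MR = MC. MR = 39 − 3Q; setting this equal to 12 gives Q = 9 and P = 25.5.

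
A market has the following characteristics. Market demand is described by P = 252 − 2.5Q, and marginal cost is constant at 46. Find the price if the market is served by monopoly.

The monopolist equates marginal revenue to marginal cost: 252 − 5Q = 46, so Q = 41.2. From demand, P = 149.

P = 149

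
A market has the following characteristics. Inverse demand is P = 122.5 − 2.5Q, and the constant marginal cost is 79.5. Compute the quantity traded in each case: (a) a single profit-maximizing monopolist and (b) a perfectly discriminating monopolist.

Monopoly sets MR = MC: 122.5 − 5Q = 79.5 ⇒ Q = 8.6, P = 122.5 − 2.5·8.6 = 101.
A perfectly discriminating monopolist sells every unit with P(Q) ≥ MC(Q), so output equals the competitive quantity Q = 17.2. Each buyer pays their reservation price, so CS = 0 and the firm captures all surplus.

Monopoly: Q = 8.6; Perfect PD: Q = 17.2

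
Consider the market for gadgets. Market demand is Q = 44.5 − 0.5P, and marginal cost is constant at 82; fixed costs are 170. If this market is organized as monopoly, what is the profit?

Profit = −163.875

Inverting demand: P = 89 − 2Q.
A monopolist chooses Q where MR = MC. MR = 89 − 4Q; setting this equal to 82 gives Q = 1.75 and P = 85.5.
Profit = (85.5 − 82)·1.75 − 170 = −163.875.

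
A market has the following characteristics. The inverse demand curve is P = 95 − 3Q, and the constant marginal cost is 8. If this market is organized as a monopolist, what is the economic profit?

Profit = 630.75

A monopolist chooses Q where MR = MC. MR = 95 − 6Q; setting this equal to 8 gives Q = 14.5 and P = 51.5.
Profit = (51.5 − 8)·14.5 = 630.75.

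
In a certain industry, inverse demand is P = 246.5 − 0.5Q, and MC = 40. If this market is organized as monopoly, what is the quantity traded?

The monopolist equates marginal revenue to marginal cost: 246.5 − Q = 40, so Q = 206.5. From demand, P = 143.25.

Q = 206.5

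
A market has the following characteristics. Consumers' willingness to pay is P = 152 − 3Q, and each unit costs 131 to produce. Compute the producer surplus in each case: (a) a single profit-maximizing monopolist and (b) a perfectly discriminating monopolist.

Monopoly: PS = 36.75; Perfect PD: PS = 73.5

Monopoly sets MR = MC: 152 − 6Q = 131 ⇒ Q = 3.5, P = 152 − 3·3.5 = 141.5.
PS = (141.5 − 131)·3.5 = 36.75.
With perfect price discrimination, output is the efficient level Q = 7 (where demand meets MC), but every buyer pays their willingness to pay: CS = 0 and PS = total surplus.
PS = ½·(152 − 131)·7 = 73.5.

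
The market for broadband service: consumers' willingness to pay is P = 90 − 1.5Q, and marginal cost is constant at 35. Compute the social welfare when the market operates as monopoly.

TS = 756.25

A monopolist chooses Q where MR = MC. MR = 90 − 3Q; setting this equal to 35 gives Q = 55/3 and P = 62.5.
CS = ½·(90 − 62.5)·55/3 = 3025/12; PS = (62.5 − 35)·55/3 = 3025/6; TS = 756.25.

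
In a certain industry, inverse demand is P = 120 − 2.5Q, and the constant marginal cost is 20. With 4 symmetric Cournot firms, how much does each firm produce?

q_i = 8

Cournot with 4 identical firms: the symmetric best-response condition is 120 − 12.5q = 20. Each firm produces q = 8, total output Q = 32, price P = 40.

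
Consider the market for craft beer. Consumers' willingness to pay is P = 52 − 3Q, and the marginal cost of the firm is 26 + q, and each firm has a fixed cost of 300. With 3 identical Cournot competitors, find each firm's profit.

In a 3-firm Cournot equilibrium, symmetry and the first-order condition give q = (52 − 26)/(13) = 2. So Q = 6 and P = 34.
Each firm's profit = 34·2 − (26·2 + ½·1·2²) − 300 = −286.

π_i = −286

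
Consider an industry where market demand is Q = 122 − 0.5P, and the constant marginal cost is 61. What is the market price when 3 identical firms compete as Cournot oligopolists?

P = 106.75

Inverting demand: P = 244 − 2Q.
With 3 symmetric Cournot firms, each firm's FOC gives 244 − 8q = 61, so q = 22.875, Q = 3·22.875 = 68.625, and P = 106.75.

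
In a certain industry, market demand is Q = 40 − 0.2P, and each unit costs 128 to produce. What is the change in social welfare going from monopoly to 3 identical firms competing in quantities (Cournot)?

TS rises by 97.2

Inverting demand: P = 200 − 5Q.
The monopolist equates marginal revenue to marginal cost: 200 − 10Q = 128, so Q = 7.2. From demand, P = 164.
CS = ½·(200 − 164)·7.2 = 129.6; PS = (164 − 128)·7.2 = 259.2; TS = 388.8.
With 3 symmetric Cournot firms, each firm's FOC gives 200 − 20q = 128, so q = 3.6, Q = 3·3.6 = 10.8, and P = 146.
CS = ½·(200 − 146)·10.8 = 291.6; PS = (146 − 128)·10.8 = 194.4; TS = 486.
Change in social welfare: 486 − 388.8 = 97.2.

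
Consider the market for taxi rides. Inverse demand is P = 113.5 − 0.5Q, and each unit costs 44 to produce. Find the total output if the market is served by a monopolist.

A monopolist chooses Q where MR = MC. MR = 113.5 − Q; setting this equal to 44 gives Q = 69.5 and P = 78.75.

Q = 69.5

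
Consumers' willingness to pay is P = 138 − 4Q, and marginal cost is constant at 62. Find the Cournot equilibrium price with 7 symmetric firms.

With 7 symmetric Cournot firms, each firm's FOC gives 138 − 32q = 62, so q = 2.375, Q = 7·2.375 = 16.625, and P = 71.5.

P = 71.5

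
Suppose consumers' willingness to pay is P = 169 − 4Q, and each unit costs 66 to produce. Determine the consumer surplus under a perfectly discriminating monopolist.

CS = 0

With perfect price discrimination, output is the efficient level Q = 25.75 (where demand meets MC), but every buyer pays their willingness to pay: CS = 0 and PS = total surplus.
CS = 0.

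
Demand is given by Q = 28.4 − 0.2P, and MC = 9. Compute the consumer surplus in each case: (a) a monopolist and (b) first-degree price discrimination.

Monopoly: CS = 442.225; Perfect PD: CS = 0

Inverting demand: P = 142 − 5Q.
Monopoly sets MR = MC: 142 − 10Q = 9 ⇒ Q = 13.3, P = 142 − 5·13.3 = 75.5.
CS = ½·(142 − 75.5)·13.3 = 442.225.
With perfect price discrimination, output is the efficient level Q = 26.6 (where demand meets MC), but every buyer pays their willingness to pay: CS = 0 and PS = total surplus.
CS = 0.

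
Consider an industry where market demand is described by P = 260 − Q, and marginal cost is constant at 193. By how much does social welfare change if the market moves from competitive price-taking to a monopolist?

Social welfare falls by 561.125

Competitive firms price at marginal cost: P = 193, giving Q = 67.
CS = ½·(260 − 193)·67 = 2244.5; PS = (193 − 193)·67 = 0; TS = 2244.5.
A monopolist chooses Q where MR = MC. MR = 260 − 2Q; setting this equal to 193 gives Q = 33.5 and P = 226.5.
CS = ½·(260 − 226.5)·33.5 = 561.125; PS = (226.5 − 193)·33.5 = 1122.25; TS = 1683.375.
Change in social welfare: 1683.375 − 2244.5 = −561.125.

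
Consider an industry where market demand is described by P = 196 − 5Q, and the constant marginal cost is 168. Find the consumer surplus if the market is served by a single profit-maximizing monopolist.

CS = 19.6

Monopoly sets MR = MC: 196 − 10Q = 168 ⇒ Q = 2.8, P = 196 − 5·2.8 = 182.
CS = ½·(196 − 182)·2.8 = 19.6.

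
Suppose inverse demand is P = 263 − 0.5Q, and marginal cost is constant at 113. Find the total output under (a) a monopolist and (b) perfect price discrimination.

The monopolist equates marginal revenue to marginal cost: 263 − Q = 113, so Q = 150. From demand, P = 188.
With perfect price discrimination, output is the efficient level Q = 300 (where demand meets MC), but every buyer pays their willingness to pay: CS = 0 and PS = total surplus.

Monopoly: Q = 150; Perfect PD: Q = 300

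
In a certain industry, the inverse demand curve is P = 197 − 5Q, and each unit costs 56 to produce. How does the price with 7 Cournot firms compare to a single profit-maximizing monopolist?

Cournot with 7 identical firms: the symmetric best-response condition is 197 − 40q = 56. Each firm produces q = 3.525, total output Q = 24.675, price P = 73.625.
The monopolist equates marginal revenue to marginal cost: 197 − 10Q = 56, so Q = 14.1. From demand, P = 126.5.

Cournot: P = 73.625; Monopoly: P = 126.5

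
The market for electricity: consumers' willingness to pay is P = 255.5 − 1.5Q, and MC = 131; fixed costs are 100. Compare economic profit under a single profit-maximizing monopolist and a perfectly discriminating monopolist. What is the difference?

Economic profit rises by 2583.375

A monopolist chooses Q where MR = MC. MR = 255.5 − 3Q; setting this equal to 131 gives Q = 41.5 and P = 193.25.
Profit = (193.25 − 131)·41.5 − 100 = 2483.375.
With perfect price discrimination, output is the efficient level Q = 83 (where demand meets MC), but every buyer pays their willingness to pay: CS = 0 and PS = total surplus.
PS equals the full surplus area, 5166.75. Profit = 5166.75 − 100 = 5066.75.
Change in economic profit: 5066.75 − 2483.375 = 2583.375.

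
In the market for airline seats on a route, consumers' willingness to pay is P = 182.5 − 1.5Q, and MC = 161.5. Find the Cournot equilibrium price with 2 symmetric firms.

P = 168.5

With 2 symmetric Cournot firms, each firm's FOC gives 182.5 − 4.5q = 161.5, so q = 14/3, Q = 2·14/3 = 28/3, and P = 168.5.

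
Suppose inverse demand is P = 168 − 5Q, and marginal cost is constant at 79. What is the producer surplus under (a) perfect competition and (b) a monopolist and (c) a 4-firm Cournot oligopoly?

Competition: PS = 0; Monopoly: PS = 396.05; Cournot: PS = 253.472

Under competition P = MC = 79, so Q = (168 − 79)/5 = 17.8.
PS = (79 − 79)·17.8 = 0.
The monopolist equates marginal revenue to marginal cost: 168 − 10Q = 79, so Q = 8.9. From demand, P = 123.5.
PS = (123.5 − 79)·8.9 = 396.05.
Cournot with 4 identical firms: the symmetric best-response condition is 168 − 25q = 79. Each firm produces q = 3.56, total output Q = 14.24, price P = 96.8.
PS = (96.8 − 79)·14.24 = 253.472.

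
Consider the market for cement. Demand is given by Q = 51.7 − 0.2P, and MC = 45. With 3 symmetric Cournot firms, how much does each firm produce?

q_i = 10.675

Inverting demand: P = 258.5 − 5Q.
In a 3-firm Cournot equilibrium, symmetry and the first-order condition give q = (258.5 − 45)/(20) = 10.675. So Q = 32.025 and P = 98.375.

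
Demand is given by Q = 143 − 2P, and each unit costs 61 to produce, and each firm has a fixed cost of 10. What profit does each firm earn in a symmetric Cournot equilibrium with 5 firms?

π_i = −3.875

Inverting demand: P = 71.5 − 0.5Q.
Cournot with 5 identical firms: the symmetric best-response condition is 71.5 − 3q = 61. Each firm produces q = 3.5, total output Q = 17.5, price P = 62.75.
Each firm's profit = (62.75 − 61)·3.5 − 10 = −3.875.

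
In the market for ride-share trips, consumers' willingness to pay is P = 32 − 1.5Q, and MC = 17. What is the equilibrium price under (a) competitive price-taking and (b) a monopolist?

Perfect competition: P = MC = 17, so 32 − 1.5Q = 17 and Q = 10.
A monopolist chooses Q where MR = MC. MR = 32 − 3Q; setting this equal to 17 gives Q = 5 and P = 24.5.

Competition: P = 17; Monopoly: P = 24.5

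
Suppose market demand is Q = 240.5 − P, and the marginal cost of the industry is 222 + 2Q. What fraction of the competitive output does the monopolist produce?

Q_m/Q_c = 0.75

Inverting demand: P = 240.5 − Q.
The monopolist equates marginal revenue to marginal cost: 240.5 − 2Q = 222 + 2Q, so Q = 4.625. From demand, P = 235.875.
Competitive equilibrium sets price equal to marginal cost: 240.5 − Q = 222 + 2Q, so Q = 37/6 and P = 703/3.
Ratio Q_m/Q_c = 4.625/(37/6) = 0.75.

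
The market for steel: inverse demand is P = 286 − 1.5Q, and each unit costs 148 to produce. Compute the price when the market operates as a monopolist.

Monopoly sets MR = MC: 286 − 3Q = 148 ⇒ Q = 46, P = 286 − 1.5·46 = 217.

P = 217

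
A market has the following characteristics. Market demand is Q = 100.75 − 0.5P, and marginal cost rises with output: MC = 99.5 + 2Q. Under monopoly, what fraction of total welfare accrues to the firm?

Inverting demand: P = 201.5 − 2Q.
The monopolist equates marginal revenue to marginal cost: 201.5 − 4Q = 99.5 + 2Q, so Q = 17. From demand, P = 167.5.
CS = ½·(201.5 − 167.5)·17 = 289.
PS = P·Q − VC(Q) = 167.5·17 − (99.5·17 + ½·2·17²) = 867.
Share captured = PS/TS = 867/1156 = 0.75.

PS/TS = 0.75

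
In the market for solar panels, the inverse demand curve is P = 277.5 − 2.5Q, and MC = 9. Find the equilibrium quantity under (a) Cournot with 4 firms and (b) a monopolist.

In a 4-firm Cournot equilibrium, symmetry and the first-order condition give q = (277.5 − 9)/(12.5) = 21.48. So Q = 85.92 and P = 62.7.
Monopoly sets MR = MC: 277.5 − 5Q = 9 ⇒ Q = 53.7, P = 277.5 − 2.5·53.7 = 143.25.

Cournot: Q = 85.92; Monopoly: Q = 53.7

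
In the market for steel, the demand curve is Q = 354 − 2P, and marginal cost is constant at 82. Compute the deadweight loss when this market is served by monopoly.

DWL = 2256.25

Inverting demand: P = 177 − 0.5Q.
Under competition P = MC = 82, so Q = (177 − 82)/0.5 = 190.
A monopolist chooses Q where MR = MC. MR = 177 − Q; setting this equal to 82 gives Q = 95 and P = 129.5.
DWL is the triangle between Q = 95 and Q = 190: ½·(190 − 95)·(129.5 − 82) = 2256.25.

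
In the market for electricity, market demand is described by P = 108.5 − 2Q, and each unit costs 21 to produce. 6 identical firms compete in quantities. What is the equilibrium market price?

With 6 symmetric Cournot firms, each firm's FOC gives 108.5 − 14q = 21, so q = 6.25, Q = 6·6.25 = 37.5, and P = 33.5.

P = 33.5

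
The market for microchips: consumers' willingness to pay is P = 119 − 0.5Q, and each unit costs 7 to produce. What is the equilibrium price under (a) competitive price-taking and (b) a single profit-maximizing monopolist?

Competition: P = 7; Monopoly: P = 63

Under competition P = MC = 7, so Q = (119 − 7)/0.5 = 224.
A monopolist chooses Q where MR = MC. MR = 119 − Q; setting this equal to 7 gives Q = 112 and P = 63.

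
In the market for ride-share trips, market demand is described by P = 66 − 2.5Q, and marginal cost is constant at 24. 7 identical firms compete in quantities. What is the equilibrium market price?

In a 7-firm Cournot equilibrium, symmetry and the first-order condition give q = (66 − 24)/(20) = 2.1. So Q = 14.7 and P = 29.25.

P = 29.25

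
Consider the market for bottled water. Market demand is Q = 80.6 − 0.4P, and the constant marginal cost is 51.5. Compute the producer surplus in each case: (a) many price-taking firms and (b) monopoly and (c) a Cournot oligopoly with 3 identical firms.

Competition: PS = 0; Monopoly: PS = 2250; Cournot: PS = 1687.5

Inverting demand: P = 201.5 − 2.5Q.
Competitive firms price at marginal cost: P = 51.5, giving Q = 60.
PS = (51.5 − 51.5)·60 = 0.
A monopolist chooses Q where MR = MC. MR = 201.5 − 5Q; setting this equal to 51.5 gives Q = 30 and P = 126.5.
PS = (126.5 − 51.5)·30 = 2250.
Cournot with 3 identical firms: the symmetric best-response condition is 201.5 − 10q = 51.5. Each firm produces q = 15, total output Q = 45, price P = 89.
PS = (89 − 51.5)·45 = 1687.5.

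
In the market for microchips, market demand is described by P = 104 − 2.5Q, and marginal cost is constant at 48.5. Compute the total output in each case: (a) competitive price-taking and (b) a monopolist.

Competitive firms price at marginal cost: P = 48.5, giving Q = 22.2.
A monopolist chooses Q where MR = MC. MR = 104 − 5Q; setting this equal to 48.5 gives Q = 11.1 and P = 76.25.

Competition: Q = 22.2; Monopoly: Q = 11.1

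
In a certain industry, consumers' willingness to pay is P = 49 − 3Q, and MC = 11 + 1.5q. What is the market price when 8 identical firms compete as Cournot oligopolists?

P = 17

In a 8-firm Cournot equilibrium, symmetry and the first-order condition give q = (49 − 11)/(28.5) = 4/3. So Q = 32/3 and P = 17.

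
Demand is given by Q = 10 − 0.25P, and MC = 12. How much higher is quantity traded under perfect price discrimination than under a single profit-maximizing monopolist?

Inverting demand: P = 40 − 4Q.
The monopolist equates marginal revenue to marginal cost: 40 − 8Q = 12, so Q = 3.5. From demand, P = 26.
With perfect price discrimination, output is the efficient level Q = 7 (where demand meets MC), but every buyer pays their willingness to pay: CS = 0 and PS = total surplus.
Change in quantity traded: 7 − 3.5 = 3.5.

Quantity traded rises by 3.5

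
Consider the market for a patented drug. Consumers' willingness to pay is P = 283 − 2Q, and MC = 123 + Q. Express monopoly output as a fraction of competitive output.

A monopolist chooses Q where MR = MC. MR = 283 − 4Q; setting this equal to 123 + Q gives Q = 32 and P = 219.
Under competition P = MC: 283 − 2Q = 123 + Q ⇒ Q = 160/3, P = 529/3.
Ratio Q_m/Q_c = 32/(160/3) = 0.6.

Q_m/Q_c = 0.6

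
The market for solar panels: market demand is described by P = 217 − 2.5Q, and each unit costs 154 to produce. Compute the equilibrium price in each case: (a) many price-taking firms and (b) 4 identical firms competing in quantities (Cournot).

Perfect competition: P = MC = 154, so 217 − 2.5Q = 154 and Q = 25.2.
With 4 symmetric Cournot firms, each firm's FOC gives 217 − 12.5q = 154, so q = 5.04, Q = 4·5.04 = 20.16, and P = 166.6.

Competition: P = 154; Cournot: P = 166.6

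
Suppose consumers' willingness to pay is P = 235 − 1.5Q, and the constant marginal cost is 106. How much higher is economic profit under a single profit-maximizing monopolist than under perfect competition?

π rises by 2773.5

Perfect competition: P = MC = 106, so 235 − 1.5Q = 106 and Q = 86.
Profit = (106 − 106)·86 = 0.
A monopolist chooses Q where MR = MC. MR = 235 − 3Q; setting this equal to 106 gives Q = 43 and P = 170.5.
Profit = (170.5 − 106)·43 = 2773.5.
Change in economic profit: 2773.5 − 0 = 2773.5.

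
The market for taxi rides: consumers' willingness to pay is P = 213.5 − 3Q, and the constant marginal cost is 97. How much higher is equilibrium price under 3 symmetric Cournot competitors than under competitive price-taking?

Competitive firms price at marginal cost: P = 97, giving Q = 233/6.
Cournot with 3 identical firms: the symmetric best-response condition is 213.5 − 12q = 97. Each firm produces q = 233/24, total output Q = 29.125, price P = 126.125.
Change in equilibrium price: 126.125 − 97 = 29.125.

Equilibrium price rises by 29.125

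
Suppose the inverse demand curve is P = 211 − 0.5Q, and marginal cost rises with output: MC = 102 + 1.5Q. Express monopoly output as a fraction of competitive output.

A monopolist chooses Q where MR = MC. MR = 211 − Q; setting this equal to 102 + 1.5Q gives Q = 43.6 and P = 189.2.
Under competition P = MC: 211 − 0.5Q = 102 + 1.5Q ⇒ Q = 54.5, P = 183.75.
Ratio Q_m/Q_c = 43.6/54.5 = 0.8.

Q_m/Q_c = 0.8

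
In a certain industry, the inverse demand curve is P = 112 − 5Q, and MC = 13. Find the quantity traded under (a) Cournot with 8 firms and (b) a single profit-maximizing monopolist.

Cournot: Q = 17.6; Monopoly: Q = 9.9

Cournot with 8 identical firms: the symmetric best-response condition is 112 − 45q = 13. Each firm produces q = 2.2, total output Q = 17.6, price P = 24.
A monopolist chooses Q where MR = MC. MR = 112 − 10Q; setting this equal to 13 gives Q = 9.9 and P = 62.5.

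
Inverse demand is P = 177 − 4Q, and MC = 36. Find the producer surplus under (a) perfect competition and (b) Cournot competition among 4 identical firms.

Competition: PS = 0; Cournot: PS = 795.24

Under competition P = MC = 36, so Q = (177 − 36)/4 = 35.25.
PS = (36 − 36)·35.25 = 0.
Cournot with 4 identical firms: the symmetric best-response condition is 177 − 20q = 36. Each firm produces q = 7.05, total output Q = 28.2, price P = 64.2.
PS = (64.2 − 36)·28.2 = 795.24.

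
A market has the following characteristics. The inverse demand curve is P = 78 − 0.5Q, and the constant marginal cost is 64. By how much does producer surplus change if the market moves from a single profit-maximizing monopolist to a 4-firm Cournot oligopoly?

The monopolist equates marginal revenue to marginal cost: 78 − Q = 64, so Q = 14. From demand, P = 71.
PS = (71 − 64)·14 = 98.
Cournot with 4 identical firms: the symmetric best-response condition is 78 − 2.5q = 64. Each firm produces q = 5.6, total output Q = 22.4, price P = 66.8.
PS = (66.8 − 64)·22.4 = 62.72.
Change in producer surplus: 62.72 − 98 = −35.28.

Producer surplus falls by 35.28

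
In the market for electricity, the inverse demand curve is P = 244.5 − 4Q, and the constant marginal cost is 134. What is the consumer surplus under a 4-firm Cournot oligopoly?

CS = 976.82

Cournot with 4 identical firms: the symmetric best-response condition is 244.5 − 20q = 134. Each firm produces q = 5.525, total output Q = 22.1, price P = 156.1.
CS = ½·(244.5 − 156.1)·22.1 = 976.82.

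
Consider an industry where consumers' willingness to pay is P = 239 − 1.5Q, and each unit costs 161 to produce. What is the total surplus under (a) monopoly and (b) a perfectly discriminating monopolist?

The monopolist equates marginal revenue to marginal cost: 239 − 3Q = 161, so Q = 26. From demand, P = 200.
CS = ½·(239 − 200)·26 = 507; PS = (200 − 161)·26 = 1014; TS = 1521.
With perfect price discrimination, output is the efficient level Q = 52 (where demand meets MC), but every buyer pays their willingness to pay: CS = 0 and PS = total surplus.
TS = 2028 (equal to competitive TS).

Monopoly: TS = 1521; Perfect PD: TS = 2028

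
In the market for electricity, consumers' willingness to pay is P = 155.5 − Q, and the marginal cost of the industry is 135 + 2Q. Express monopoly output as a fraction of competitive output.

Q_m/Q_c = 0.75

The monopolist equates marginal revenue to marginal cost: 155.5 − 2Q = 135 + 2Q, so Q = 5.125. From demand, P = 150.375.
Competitive equilibrium sets price equal to marginal cost: 155.5 − Q = 135 + 2Q, so Q = 41/6 and P = 446/3.
Ratio Q_m/Q_c = 5.125/(41/6) = 0.75.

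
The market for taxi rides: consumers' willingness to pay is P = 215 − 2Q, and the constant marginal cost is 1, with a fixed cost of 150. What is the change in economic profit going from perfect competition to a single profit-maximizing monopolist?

Economic profit rises by 5724.5

Under competition P = MC = 1, so Q = (215 − 1)/2 = 107.
Profit = (1 − 1)·107 − 150 = −150.
Monopoly sets MR = MC: 215 − 4Q = 1 ⇒ Q = 53.5, P = 215 − 2·53.5 = 108.
Profit = (108 − 1)·53.5 − 150 = 5574.5.
Change in economic profit: 5574.5 − −150 = 5724.5.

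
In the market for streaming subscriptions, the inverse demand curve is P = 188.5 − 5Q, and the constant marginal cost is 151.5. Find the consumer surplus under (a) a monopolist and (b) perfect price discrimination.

Monopoly sets MR = MC: 188.5 − 10Q = 151.5 ⇒ Q = 3.7, P = 188.5 − 5·3.7 = 170.
CS = ½·(188.5 − 170)·3.7 = 34.225.
Under first-degree price discrimination the firm charges each unit its demand price and produces up to where P = MC, i.e. Q = 7.4. Consumer surplus is zero; producer surplus equals total surplus.
CS = 0.

Monopoly: CS = 34.225; Perfect PD: CS = 0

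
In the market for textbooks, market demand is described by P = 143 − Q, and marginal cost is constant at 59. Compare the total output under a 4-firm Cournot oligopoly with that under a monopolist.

Cournot: Q = 67.2; Monopoly: Q = 42

With 4 symmetric Cournot firms, each firm's FOC gives 143 − 5q = 59, so q = 16.8, Q = 4·16.8 = 67.2, and P = 75.8.
Monopoly sets MR = MC: 143 − 2Q = 59 ⇒ Q = 42, P = 143 − 42 = 101.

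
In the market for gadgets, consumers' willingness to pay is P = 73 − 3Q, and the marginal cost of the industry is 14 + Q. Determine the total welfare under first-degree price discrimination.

TS = 435.125

Under first-degree price discrimination the firm charges each unit its demand price and produces up to where P = MC, i.e. Q = 14.75. Consumer surplus is zero; producer surplus equals total surplus.
TS = 435.125 (equal to competitive TS).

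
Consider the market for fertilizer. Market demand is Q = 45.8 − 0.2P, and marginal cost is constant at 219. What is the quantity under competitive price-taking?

Q = 2

Inverting demand: P = 229 − 5Q.
Perfect competition: P = MC = 219, so 229 − 5Q = 219 and Q = 2.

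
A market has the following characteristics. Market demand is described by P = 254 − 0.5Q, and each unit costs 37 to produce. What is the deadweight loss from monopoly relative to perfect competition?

Under competition P = MC = 37, so Q = (254 − 37)/0.5 = 434.
Monopoly sets MR = MC: 254 − Q = 37 ⇒ Q = 217, P = 254 − 0.5·217 = 145.5.
DWL is the triangle between Q = 217 and Q = 434: ½·(434 − 217)·(145.5 − 37) = 11772.25.

DWL = 11772.25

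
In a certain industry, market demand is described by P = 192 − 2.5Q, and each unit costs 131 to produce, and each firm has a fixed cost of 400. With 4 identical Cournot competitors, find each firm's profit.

With 4 symmetric Cournot firms, each firm's FOC gives 192 − 12.5q = 131, so q = 4.88, Q = 4·4.88 = 19.52, and P = 143.2.
Each firm's profit = (143.2 − 131)·4.88 − 400 = −340.464.

π_i = −340.464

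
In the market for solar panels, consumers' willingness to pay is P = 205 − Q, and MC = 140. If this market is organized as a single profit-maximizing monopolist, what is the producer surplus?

PS = 1056.25

The monopolist equates marginal revenue to marginal cost: 205 − 2Q = 140, so Q = 32.5. From demand, P = 172.5.
PS = (172.5 − 140)·32.5 = 1056.25.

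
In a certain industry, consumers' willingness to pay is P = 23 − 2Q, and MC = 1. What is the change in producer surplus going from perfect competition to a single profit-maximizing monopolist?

Competitive firms price at marginal cost: P = 1, giving Q = 11.
PS = (1 − 1)·11 = 0.
The monopolist equates marginal revenue to marginal cost: 23 − 4Q = 1, so Q = 5.5. From demand, P = 12.
PS = (12 − 1)·5.5 = 60.5.
Change in producer surplus: 60.5 − 0 = 60.5.

Producer surplus rises by 60.5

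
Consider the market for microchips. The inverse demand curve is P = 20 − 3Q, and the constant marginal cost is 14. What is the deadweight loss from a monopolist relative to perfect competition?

DWL = 1.5

Competitive firms price at marginal cost: P = 14, giving Q = 2.
The monopolist equates marginal revenue to marginal cost: 20 − 6Q = 14, so Q = 1. From demand, P = 17.
DWL is the triangle between Q = 1 and Q = 2: ½·(2 − 1)·(17 − 14) = 1.5.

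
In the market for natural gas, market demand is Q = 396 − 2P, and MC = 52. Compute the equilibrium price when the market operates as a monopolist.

P = 125

Inverting demand: P = 198 − 0.5Q.
The monopolist equates marginal revenue to marginal cost: 198 − Q = 52, so Q = 146. From demand, P = 125.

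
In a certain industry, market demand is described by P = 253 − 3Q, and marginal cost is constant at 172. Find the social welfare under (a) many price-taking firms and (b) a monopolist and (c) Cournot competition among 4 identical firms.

Competitive firms price at marginal cost: P = 172, giving Q = 27.
CS = ½·(253 − 172)·27 = 1093.5; PS = (172 − 172)·27 = 0; TS = 1093.5.
The monopolist equates marginal revenue to marginal cost: 253 − 6Q = 172, so Q = 13.5. From demand, P = 212.5.
CS = ½·(253 − 212.5)·13.5 = 273.375; PS = (212.5 − 172)·13.5 = 546.75; TS = 820.125.
With 4 symmetric Cournot firms, each firm's FOC gives 253 − 15q = 172, so q = 5.4, Q = 4·5.4 = 21.6, and P = 188.2.
CS = ½·(253 − 188.2)·21.6 = 699.84; PS = (188.2 − 172)·21.6 = 349.92; TS = 1049.76.

Competition: TS = 1093.5; Monopoly: TS = 820.125; Cournot: TS = 1049.76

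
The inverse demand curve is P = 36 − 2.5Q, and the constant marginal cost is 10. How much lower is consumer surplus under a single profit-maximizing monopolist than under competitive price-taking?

Consumer surplus falls by 101.4

Competitive firms price at marginal cost: P = 10, giving Q = 10.4.
CS = ½·(36 − 10)·10.4 = 135.2.
Monopoly sets MR = MC: 36 − 5Q = 10 ⇒ Q = 5.2, P = 36 − 2.5·5.2 = 23.
CS = ½·(36 − 23)·5.2 = 33.8.
Change in consumer surplus: 33.8 − 135.2 = −101.4.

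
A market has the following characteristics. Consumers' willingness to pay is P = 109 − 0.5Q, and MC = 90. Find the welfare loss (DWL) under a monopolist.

DWL = 90.25

Competitive firms price at marginal cost: P = 90, giving Q = 38.
The monopolist equates marginal revenue to marginal cost: 109 − Q = 90, so Q = 19. From demand, P = 99.5.
DWL is the triangle between Q = 19 and Q = 38: ½·(38 − 19)·(99.5 − 90) = 90.25.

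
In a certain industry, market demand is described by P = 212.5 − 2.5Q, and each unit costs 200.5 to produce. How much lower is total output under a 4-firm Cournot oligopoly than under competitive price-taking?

Q falls by 0.96

Competitive firms price at marginal cost: P = 200.5, giving Q = 4.8.
Cournot with 4 identical firms: the symmetric best-response condition is 212.5 − 12.5q = 200.5. Each firm produces q = 0.96, total output Q = 3.84, price P = 202.9.
Change in total output: 3.84 − 4.8 = −0.96.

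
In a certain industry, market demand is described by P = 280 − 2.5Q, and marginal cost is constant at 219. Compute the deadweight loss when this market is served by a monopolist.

Competitive firms price at marginal cost: P = 219, giving Q = 24.4.
The monopolist equates marginal revenue to marginal cost: 280 − 5Q = 219, so Q = 12.2. From demand, P = 249.5.
DWL is the triangle between Q = 12.2 and Q = 24.4: ½·(24.4 − 12.2)·(249.5 − 219) = 186.05.

DWL = 186.05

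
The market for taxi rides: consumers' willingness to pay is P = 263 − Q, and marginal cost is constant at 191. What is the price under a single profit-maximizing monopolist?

Monopoly sets MR = MC: 263 − 2Q = 191 ⇒ Q = 36, P = 263 − 36 = 227.

P = 227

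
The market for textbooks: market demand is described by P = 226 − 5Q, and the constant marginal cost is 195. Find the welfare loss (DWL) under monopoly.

DWL = 24.025

Under competition P = MC = 195, so Q = (226 − 195)/5 = 6.2.
The monopolist equates marginal revenue to marginal cost: 226 − 10Q = 195, so Q = 3.1. From demand, P = 210.5.
DWL is the triangle between Q = 3.1 and Q = 6.2: ½·(6.2 − 3.1)·(210.5 − 195) = 24.025.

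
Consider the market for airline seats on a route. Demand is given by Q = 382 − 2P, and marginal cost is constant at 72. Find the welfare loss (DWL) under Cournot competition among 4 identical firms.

DWL = 566.44

Inverting demand: P = 191 − 0.5Q.
Perfect competition: P = MC = 72, so 191 − 0.5Q = 72 and Q = 238.
In a 4-firm Cournot equilibrium, symmetry and the first-order condition give q = (191 − 72)/(2.5) = 47.6. So Q = 190.4 and P = 95.8.
DWL is the triangle between Q = 190.4 and Q = 238: ½·(238 − 190.4)·(95.8 − 72) = 566.44.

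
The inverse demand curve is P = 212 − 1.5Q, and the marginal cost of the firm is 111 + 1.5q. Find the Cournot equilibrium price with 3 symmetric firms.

P = 151.4

Cournot with 3 identical firms: the symmetric best-response condition is 212 − 6q = 111 + 1.5q. Each firm produces q = 202/15, total output Q = 40.4, price P = 151.4.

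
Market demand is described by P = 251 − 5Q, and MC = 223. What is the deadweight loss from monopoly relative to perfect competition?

DWL = 19.6

Perfect competition: P = MC = 223, so 251 − 5Q = 223 and Q = 5.6.
Monopoly sets MR = MC: 251 − 10Q = 223 ⇒ Q = 2.8, P = 251 − 5·2.8 = 237.
DWL is the triangle between Q = 2.8 and Q = 5.6: ½·(5.6 − 2.8)·(237 − 223) = 19.6.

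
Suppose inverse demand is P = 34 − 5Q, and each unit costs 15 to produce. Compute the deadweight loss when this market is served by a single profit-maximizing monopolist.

DWL = 9.025

Competitive firms price at marginal cost: P = 15, giving Q = 3.8.
The monopolist equates marginal revenue to marginal cost: 34 − 10Q = 15, so Q = 1.9. From demand, P = 24.5.
DWL is the triangle between Q = 1.9 and Q = 3.8: ½·(3.8 − 1.9)·(24.5 − 15) = 9.025.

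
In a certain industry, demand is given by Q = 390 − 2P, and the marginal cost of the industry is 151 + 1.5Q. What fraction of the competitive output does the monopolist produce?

Q_m/Q_c = 0.8

Inverting demand: P = 195 − 0.5Q.
The monopolist equates marginal revenue to marginal cost: 195 − Q = 151 + 1.5Q, so Q = 17.6. From demand, P = 186.2.
Under competition P = MC: 195 − 0.5Q = 151 + 1.5Q ⇒ Q = 22, P = 184.
Ratio Q_m/Q_c = 17.6/22 = 0.8.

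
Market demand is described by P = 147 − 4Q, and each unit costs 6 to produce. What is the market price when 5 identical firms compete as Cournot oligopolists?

Cournot with 5 identical firms: the symmetric best-response condition is 147 − 24q = 6. Each firm produces q = 5.875, total output Q = 29.375, price P = 29.5.

P = 29.5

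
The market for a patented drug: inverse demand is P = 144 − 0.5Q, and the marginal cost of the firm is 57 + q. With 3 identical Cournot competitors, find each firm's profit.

With 3 symmetric Cournot firms, each firm's FOC gives 144 − 2q = 57 + q, so q = 29, Q = 3·29 = 87, and P = 100.5.
Each firm's profit = 100.5·29 − (57·29 + ½·1·29²) = 841.

π_i = 841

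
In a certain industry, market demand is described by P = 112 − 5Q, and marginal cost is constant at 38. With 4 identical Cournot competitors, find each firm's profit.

π_i = 43.808

With 4 symmetric Cournot firms, each firm's FOC gives 112 − 25q = 38, so q = 2.96, Q = 4·2.96 = 11.84, and P = 52.8.
Each firm's profit = (52.8 − 38)·2.96 = 43.808.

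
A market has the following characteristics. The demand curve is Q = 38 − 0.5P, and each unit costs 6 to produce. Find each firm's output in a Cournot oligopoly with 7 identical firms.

q_i = 4.375

Inverting demand: P = 76 − 2Q.
With 7 symmetric Cournot firms, each firm's FOC gives 76 − 16q = 6, so q = 4.375, Q = 7·4.375 = 30.625, and P = 14.75.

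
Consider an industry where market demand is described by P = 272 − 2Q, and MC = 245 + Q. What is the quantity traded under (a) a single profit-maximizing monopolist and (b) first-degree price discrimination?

A monopolist chooses Q where MR = MC. MR = 272 − 4Q; setting this equal to 245 + Q gives Q = 5.4 and P = 261.2.
A perfectly discriminating monopolist sells every unit with P(Q) ≥ MC(Q), so output equals the competitive quantity Q = 9. Each buyer pays their reservation price, so CS = 0 and the firm captures all surplus.

Monopoly: Q = 5.4; Perfect PD: Q = 9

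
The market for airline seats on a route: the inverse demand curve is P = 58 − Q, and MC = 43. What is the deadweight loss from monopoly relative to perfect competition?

DWL = 28.125

Perfect competition: P = MC = 43, so 58 − Q = 43 and Q = 15.
A monopolist chooses Q where MR = MC. MR = 58 − 2Q; setting this equal to 43 gives Q = 7.5 and P = 50.5.
DWL is the triangle between Q = 7.5 and Q = 15: ½·(15 − 7.5)·(50.5 − 43) = 28.125.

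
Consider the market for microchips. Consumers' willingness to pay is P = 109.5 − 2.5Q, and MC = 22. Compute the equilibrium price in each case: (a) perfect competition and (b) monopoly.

Competition: P = 22; Monopoly: P = 65.75

Competitive firms price at marginal cost: P = 22, giving Q = 35.
Monopoly sets MR = MC: 109.5 − 5Q = 22 ⇒ Q = 17.5, P = 109.5 − 2.5·17.5 = 65.75.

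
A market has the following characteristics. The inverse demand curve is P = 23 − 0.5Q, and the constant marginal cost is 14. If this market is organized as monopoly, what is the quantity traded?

A monopolist chooses Q where MR = MC. MR = 23 − Q; setting this equal to 14 gives Q = 9 and P = 18.5.

Q = 9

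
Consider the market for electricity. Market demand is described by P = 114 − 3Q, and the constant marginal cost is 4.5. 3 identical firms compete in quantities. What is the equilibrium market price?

In a 3-firm Cournot equilibrium, symmetry and the first-order condition give q = (114 − 4.5)/(12) = 9.125. So Q = 27.375 and P = 31.875.

P = 31.875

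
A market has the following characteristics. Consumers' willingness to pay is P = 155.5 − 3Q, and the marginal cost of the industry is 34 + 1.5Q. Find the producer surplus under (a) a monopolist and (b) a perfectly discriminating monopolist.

Monopoly: PS = 984.15; Perfect PD: PS = 1640.25

The monopolist equates marginal revenue to marginal cost: 155.5 − 6Q = 34 + 1.5Q, so Q = 16.2. From demand, P = 106.9.
PS = P·Q − VC(Q) = 106.9·16.2 − (34·16.2 + ½·1.5·16.2²) = 984.15.
With perfect price discrimination, output is the efficient level Q = 27 (where demand meets MC), but every buyer pays their willingness to pay: CS = 0 and PS = total surplus.
PS = ½·(155.5 − 34)·27 = 1640.25.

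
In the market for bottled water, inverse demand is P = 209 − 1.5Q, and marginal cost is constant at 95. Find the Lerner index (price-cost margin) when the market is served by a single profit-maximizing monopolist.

The monopolist equates marginal revenue to marginal cost: 209 − 3Q = 95, so Q = 38. From demand, P = 152.
Lerner index = (P − MC)/P = (152 − 95)/152 = 0.375.

Lerner index = 0.375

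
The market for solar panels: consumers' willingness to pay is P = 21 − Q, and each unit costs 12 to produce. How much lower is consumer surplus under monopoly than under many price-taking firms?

Under competition P = MC = 12, so Q = (21 − 12)/1 = 9.
CS = ½·(21 − 12)·9 = 40.5.
Monopoly sets MR = MC: 21 − 2Q = 12 ⇒ Q = 4.5, P = 21 − 4.5 = 16.5.
CS = ½·(21 − 16.5)·4.5 = 10.125.
Change in consumer surplus: 10.125 − 40.5 = −30.375.

Consumer surplus falls by 30.375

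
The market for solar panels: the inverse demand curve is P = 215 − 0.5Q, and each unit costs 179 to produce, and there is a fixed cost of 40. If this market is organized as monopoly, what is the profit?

Monopoly sets MR = MC: 215 − Q = 179 ⇒ Q = 36, P = 215 − 0.5·36 = 197.
Profit = (197 − 179)·36 − 40 = 608.

Profit = 608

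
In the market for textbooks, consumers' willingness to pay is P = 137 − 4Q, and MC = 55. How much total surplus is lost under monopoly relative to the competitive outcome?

Perfect competition: P = MC = 55, so 137 − 4Q = 55 and Q = 20.5.
A monopolist chooses Q where MR = MC. MR = 137 − 8Q; setting this equal to 55 gives Q = 10.25 and P = 96.
DWL is the triangle between Q = 10.25 and Q = 20.5: ½·(20.5 − 10.25)·(96 − 55) = 210.125.

DWL = 210.125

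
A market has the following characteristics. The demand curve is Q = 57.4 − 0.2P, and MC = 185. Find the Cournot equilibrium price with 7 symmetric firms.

P = 197.75

Inverting demand: P = 287 − 5Q.
In a 7-firm Cournot equilibrium, symmetry and the first-order condition give q = (287 − 185)/(40) = 2.55. So Q = 17.85 and P = 197.75.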